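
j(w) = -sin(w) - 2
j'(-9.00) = 0.91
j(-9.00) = -1.59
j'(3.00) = 0.99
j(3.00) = -2.14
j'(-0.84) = -0.67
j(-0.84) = -1.26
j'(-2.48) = 0.79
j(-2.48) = -1.39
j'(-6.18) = -0.99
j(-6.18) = -2.10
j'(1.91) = 0.33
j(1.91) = -2.94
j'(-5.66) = -0.81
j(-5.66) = -2.58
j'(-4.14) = 0.54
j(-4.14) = -2.84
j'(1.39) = -0.18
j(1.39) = -2.98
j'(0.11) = -0.99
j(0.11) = -2.11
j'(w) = -cos(w)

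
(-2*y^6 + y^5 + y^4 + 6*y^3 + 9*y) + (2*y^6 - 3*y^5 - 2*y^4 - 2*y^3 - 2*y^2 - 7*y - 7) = -2*y^5 - y^4 + 4*y^3 - 2*y^2 + 2*y - 7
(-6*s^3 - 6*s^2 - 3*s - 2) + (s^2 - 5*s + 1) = -6*s^3 - 5*s^2 - 8*s - 1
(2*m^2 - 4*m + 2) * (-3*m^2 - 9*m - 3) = -6*m^4 - 6*m^3 + 24*m^2 - 6*m - 6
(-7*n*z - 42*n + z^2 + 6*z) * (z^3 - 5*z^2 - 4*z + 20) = -7*n*z^4 - 7*n*z^3 + 238*n*z^2 + 28*n*z - 840*n + z^5 + z^4 - 34*z^3 - 4*z^2 + 120*z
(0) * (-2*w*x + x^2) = 0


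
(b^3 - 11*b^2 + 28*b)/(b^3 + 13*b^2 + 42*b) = (b^2 - 11*b + 28)/(b^2 + 13*b + 42)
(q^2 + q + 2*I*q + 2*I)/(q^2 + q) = (q + 2*I)/q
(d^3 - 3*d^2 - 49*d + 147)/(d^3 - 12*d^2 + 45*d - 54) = (d^2 - 49)/(d^2 - 9*d + 18)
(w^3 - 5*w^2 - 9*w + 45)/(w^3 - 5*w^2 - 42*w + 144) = (w^2 - 2*w - 15)/(w^2 - 2*w - 48)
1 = 1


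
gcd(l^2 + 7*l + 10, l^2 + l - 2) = l + 2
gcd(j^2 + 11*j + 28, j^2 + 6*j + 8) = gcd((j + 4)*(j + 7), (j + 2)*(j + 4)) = j + 4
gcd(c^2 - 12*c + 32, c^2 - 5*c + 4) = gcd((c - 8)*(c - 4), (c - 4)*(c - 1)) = c - 4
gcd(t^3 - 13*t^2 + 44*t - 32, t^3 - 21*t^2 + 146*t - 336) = t - 8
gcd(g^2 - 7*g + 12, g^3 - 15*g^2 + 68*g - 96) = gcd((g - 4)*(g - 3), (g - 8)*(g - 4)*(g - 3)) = g^2 - 7*g + 12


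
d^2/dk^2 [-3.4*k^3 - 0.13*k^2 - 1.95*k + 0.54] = -20.4*k - 0.26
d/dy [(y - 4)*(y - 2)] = 2*y - 6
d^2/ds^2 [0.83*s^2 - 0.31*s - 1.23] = 1.66000000000000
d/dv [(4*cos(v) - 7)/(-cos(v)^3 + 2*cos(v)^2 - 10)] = (-34*cos(v) + 29*cos(2*v)/2 - 2*cos(3*v) + 109/2)*sin(v)/(cos(v)^3 - 2*cos(v)^2 + 10)^2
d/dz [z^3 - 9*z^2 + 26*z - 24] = 3*z^2 - 18*z + 26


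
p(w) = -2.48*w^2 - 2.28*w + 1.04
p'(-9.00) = 42.36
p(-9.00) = -179.32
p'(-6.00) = 27.48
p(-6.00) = -74.56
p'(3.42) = -19.24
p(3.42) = -35.76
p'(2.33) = -13.84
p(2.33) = -17.74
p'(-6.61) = 30.51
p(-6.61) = -92.25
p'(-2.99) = 12.55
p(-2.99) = -14.31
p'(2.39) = -14.13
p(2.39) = -18.58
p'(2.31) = -13.74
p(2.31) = -17.46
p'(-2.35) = 9.38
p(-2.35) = -7.30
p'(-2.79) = 11.56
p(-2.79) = -11.90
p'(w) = -4.96*w - 2.28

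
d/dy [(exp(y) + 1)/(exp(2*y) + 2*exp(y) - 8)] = (-2*(exp(y) + 1)^2 + exp(2*y) + 2*exp(y) - 8)*exp(y)/(exp(2*y) + 2*exp(y) - 8)^2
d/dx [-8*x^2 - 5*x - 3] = -16*x - 5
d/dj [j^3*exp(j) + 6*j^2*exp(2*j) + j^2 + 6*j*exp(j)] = j^3*exp(j) + 12*j^2*exp(2*j) + 3*j^2*exp(j) + 12*j*exp(2*j) + 6*j*exp(j) + 2*j + 6*exp(j)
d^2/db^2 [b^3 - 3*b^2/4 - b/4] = 6*b - 3/2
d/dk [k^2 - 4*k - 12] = 2*k - 4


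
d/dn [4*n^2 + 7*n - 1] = 8*n + 7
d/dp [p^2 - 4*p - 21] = 2*p - 4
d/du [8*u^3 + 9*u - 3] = 24*u^2 + 9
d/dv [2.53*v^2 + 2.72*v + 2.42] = 5.06*v + 2.72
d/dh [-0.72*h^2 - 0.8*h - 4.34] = -1.44*h - 0.8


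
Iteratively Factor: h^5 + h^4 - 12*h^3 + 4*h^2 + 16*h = (h - 2)*(h^4 + 3*h^3 - 6*h^2 - 8*h) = (h - 2)^2*(h^3 + 5*h^2 + 4*h) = (h - 2)^2*(h + 1)*(h^2 + 4*h) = h*(h - 2)^2*(h + 1)*(h + 4)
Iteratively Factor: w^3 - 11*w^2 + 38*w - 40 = (w - 2)*(w^2 - 9*w + 20) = (w - 5)*(w - 2)*(w - 4)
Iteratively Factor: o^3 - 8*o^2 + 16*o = (o)*(o^2 - 8*o + 16) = o*(o - 4)*(o - 4)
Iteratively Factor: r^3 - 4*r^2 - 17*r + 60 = (r + 4)*(r^2 - 8*r + 15) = (r - 3)*(r + 4)*(r - 5)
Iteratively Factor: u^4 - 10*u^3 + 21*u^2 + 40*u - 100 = (u - 2)*(u^3 - 8*u^2 + 5*u + 50) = (u - 2)*(u + 2)*(u^2 - 10*u + 25) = (u - 5)*(u - 2)*(u + 2)*(u - 5)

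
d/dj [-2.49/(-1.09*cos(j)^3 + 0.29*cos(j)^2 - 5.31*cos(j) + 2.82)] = (8.1423*cos(j)^2 - 1.4442*cos(j) + 13.2219)*sin(j)/(1.09*cos(j)^3 - 0.29*cos(j)^2 + 5.31*cos(j) - 2.82)^2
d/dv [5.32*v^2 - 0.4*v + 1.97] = 10.64*v - 0.4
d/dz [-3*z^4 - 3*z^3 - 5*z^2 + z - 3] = -12*z^3 - 9*z^2 - 10*z + 1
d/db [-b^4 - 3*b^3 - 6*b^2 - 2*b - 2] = -4*b^3 - 9*b^2 - 12*b - 2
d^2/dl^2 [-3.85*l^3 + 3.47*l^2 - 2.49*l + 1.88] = 6.94 - 23.1*l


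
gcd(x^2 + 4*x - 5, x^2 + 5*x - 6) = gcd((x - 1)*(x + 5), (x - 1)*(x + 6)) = x - 1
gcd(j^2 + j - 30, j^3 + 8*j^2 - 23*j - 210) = j^2 + j - 30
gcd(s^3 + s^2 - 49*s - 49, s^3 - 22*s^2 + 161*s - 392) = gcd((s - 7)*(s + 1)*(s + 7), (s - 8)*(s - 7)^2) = s - 7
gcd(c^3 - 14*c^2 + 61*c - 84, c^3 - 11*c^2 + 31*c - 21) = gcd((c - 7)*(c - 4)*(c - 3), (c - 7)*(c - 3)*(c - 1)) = c^2 - 10*c + 21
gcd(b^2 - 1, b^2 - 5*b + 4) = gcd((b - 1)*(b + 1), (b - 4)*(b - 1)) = b - 1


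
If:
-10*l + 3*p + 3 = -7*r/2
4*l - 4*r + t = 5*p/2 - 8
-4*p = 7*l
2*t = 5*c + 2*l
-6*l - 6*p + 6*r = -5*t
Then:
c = -376/195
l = 32/39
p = -56/39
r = 106/39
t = -4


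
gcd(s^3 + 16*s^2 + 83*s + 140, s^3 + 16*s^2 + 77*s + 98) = s + 7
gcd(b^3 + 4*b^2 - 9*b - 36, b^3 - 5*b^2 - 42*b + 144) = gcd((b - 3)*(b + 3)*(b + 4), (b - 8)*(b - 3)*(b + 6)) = b - 3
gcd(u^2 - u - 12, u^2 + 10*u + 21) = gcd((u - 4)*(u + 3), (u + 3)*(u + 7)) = u + 3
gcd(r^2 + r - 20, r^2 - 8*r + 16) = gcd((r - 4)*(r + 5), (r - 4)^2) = r - 4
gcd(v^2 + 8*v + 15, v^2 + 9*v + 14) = 1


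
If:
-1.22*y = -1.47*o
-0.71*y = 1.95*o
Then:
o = 0.00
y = 0.00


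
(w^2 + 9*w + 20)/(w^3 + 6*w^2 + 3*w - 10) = (w + 4)/(w^2 + w - 2)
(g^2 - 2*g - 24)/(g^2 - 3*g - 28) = (g - 6)/(g - 7)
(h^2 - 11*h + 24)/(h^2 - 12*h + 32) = (h - 3)/(h - 4)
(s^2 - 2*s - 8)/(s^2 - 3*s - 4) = (s + 2)/(s + 1)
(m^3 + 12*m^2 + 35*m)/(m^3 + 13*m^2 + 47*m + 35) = m/(m + 1)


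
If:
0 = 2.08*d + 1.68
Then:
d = -0.81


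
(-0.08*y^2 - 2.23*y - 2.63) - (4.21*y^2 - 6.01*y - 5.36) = -4.29*y^2 + 3.78*y + 2.73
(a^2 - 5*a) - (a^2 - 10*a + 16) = 5*a - 16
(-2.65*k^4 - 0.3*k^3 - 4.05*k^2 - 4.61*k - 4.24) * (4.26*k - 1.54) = -11.289*k^5 + 2.803*k^4 - 16.791*k^3 - 13.4016*k^2 - 10.963*k + 6.5296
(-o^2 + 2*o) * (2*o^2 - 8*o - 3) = -2*o^4 + 12*o^3 - 13*o^2 - 6*o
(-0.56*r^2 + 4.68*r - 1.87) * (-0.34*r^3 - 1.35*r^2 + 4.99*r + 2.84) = 0.1904*r^5 - 0.8352*r^4 - 8.4766*r^3 + 24.2873*r^2 + 3.9599*r - 5.3108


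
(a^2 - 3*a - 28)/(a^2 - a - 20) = (a - 7)/(a - 5)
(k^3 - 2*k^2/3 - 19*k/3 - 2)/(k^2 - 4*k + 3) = (3*k^2 + 7*k + 2)/(3*(k - 1))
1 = 1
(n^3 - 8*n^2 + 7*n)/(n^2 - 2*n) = (n^2 - 8*n + 7)/(n - 2)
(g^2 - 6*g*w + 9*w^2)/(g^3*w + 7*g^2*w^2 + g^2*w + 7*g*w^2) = (g^2 - 6*g*w + 9*w^2)/(g*w*(g^2 + 7*g*w + g + 7*w))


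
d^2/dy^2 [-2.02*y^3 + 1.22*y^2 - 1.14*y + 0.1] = 2.44 - 12.12*y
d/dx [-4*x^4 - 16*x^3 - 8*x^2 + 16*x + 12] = -16*x^3 - 48*x^2 - 16*x + 16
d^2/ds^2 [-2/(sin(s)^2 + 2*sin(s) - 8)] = 4*(2*sin(s)^4 + 3*sin(s)^3 + 15*sin(s)^2 + 2*sin(s) - 12)/(sin(s)^2 + 2*sin(s) - 8)^3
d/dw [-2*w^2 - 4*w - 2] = -4*w - 4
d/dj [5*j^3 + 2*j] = 15*j^2 + 2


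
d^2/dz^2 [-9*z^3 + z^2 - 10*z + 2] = 2 - 54*z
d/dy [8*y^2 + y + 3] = 16*y + 1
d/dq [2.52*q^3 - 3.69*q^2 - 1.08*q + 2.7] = 7.56*q^2 - 7.38*q - 1.08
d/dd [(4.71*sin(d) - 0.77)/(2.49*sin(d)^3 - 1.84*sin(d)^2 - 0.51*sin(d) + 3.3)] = (-23.4558*sin(d)^3 + 14.4183*sin(d)^2 - 2.8336*sin(d) + 15.1503)*cos(d)/(6.2001*sin(d)^6 - 9.1632*sin(d)^5 + 0.8458*sin(d)^4 + 18.3108*sin(d)^3 - 11.8839*sin(d)^2 - 3.366*sin(d) + 10.89)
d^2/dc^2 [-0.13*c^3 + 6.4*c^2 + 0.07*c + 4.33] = 12.8 - 0.78*c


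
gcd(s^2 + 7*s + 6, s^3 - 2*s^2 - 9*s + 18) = 1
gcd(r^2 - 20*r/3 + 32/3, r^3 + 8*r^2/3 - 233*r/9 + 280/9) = r - 8/3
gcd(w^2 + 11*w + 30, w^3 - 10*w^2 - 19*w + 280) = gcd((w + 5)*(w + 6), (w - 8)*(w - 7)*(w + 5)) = w + 5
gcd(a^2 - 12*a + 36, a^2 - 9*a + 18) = a - 6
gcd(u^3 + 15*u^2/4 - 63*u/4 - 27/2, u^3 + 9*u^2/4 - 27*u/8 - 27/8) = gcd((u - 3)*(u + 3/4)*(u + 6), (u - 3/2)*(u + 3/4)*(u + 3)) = u + 3/4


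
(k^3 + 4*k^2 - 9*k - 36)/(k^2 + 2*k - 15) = (k^2 + 7*k + 12)/(k + 5)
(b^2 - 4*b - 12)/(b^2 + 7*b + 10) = (b - 6)/(b + 5)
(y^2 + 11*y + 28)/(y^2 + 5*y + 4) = (y + 7)/(y + 1)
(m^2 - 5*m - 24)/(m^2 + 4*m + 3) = (m - 8)/(m + 1)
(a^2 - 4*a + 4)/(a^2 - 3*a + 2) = (a - 2)/(a - 1)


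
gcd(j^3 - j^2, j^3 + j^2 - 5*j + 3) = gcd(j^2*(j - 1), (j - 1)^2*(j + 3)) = j - 1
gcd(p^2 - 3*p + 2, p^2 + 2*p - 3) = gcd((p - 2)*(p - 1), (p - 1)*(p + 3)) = p - 1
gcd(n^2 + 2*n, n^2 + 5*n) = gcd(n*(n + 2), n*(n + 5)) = n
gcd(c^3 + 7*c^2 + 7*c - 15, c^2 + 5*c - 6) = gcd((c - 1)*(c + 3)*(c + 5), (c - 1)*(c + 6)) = c - 1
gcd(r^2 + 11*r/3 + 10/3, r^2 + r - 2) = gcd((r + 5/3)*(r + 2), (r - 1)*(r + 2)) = r + 2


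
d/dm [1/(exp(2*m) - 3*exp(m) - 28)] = (3 - 2*exp(m))*exp(m)/(-exp(2*m) + 3*exp(m) + 28)^2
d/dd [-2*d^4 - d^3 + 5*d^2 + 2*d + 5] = -8*d^3 - 3*d^2 + 10*d + 2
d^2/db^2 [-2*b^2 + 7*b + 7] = -4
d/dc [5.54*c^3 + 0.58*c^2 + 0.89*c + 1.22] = 16.62*c^2 + 1.16*c + 0.89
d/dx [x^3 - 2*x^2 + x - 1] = 3*x^2 - 4*x + 1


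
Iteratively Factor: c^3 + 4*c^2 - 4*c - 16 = (c + 2)*(c^2 + 2*c - 8) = (c - 2)*(c + 2)*(c + 4)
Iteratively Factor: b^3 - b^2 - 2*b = (b - 2)*(b^2 + b) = (b - 2)*(b + 1)*(b)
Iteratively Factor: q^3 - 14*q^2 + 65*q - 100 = (q - 4)*(q^2 - 10*q + 25) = (q - 5)*(q - 4)*(q - 5)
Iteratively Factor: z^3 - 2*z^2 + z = (z - 1)*(z^2 - z) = z*(z - 1)*(z - 1)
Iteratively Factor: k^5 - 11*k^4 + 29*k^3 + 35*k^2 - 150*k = (k + 2)*(k^4 - 13*k^3 + 55*k^2 - 75*k) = (k - 5)*(k + 2)*(k^3 - 8*k^2 + 15*k) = k*(k - 5)*(k + 2)*(k^2 - 8*k + 15) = k*(k - 5)*(k - 3)*(k + 2)*(k - 5)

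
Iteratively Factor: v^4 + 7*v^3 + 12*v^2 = (v + 4)*(v^3 + 3*v^2) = v*(v + 4)*(v^2 + 3*v) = v^2*(v + 4)*(v + 3)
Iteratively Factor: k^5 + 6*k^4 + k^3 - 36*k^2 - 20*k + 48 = (k - 1)*(k^4 + 7*k^3 + 8*k^2 - 28*k - 48) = (k - 1)*(k + 4)*(k^3 + 3*k^2 - 4*k - 12) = (k - 1)*(k + 2)*(k + 4)*(k^2 + k - 6) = (k - 2)*(k - 1)*(k + 2)*(k + 4)*(k + 3)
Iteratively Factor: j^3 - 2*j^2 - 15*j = (j)*(j^2 - 2*j - 15) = j*(j - 5)*(j + 3)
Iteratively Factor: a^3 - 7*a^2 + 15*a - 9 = (a - 1)*(a^2 - 6*a + 9) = (a - 3)*(a - 1)*(a - 3)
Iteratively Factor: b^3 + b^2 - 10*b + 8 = (b + 4)*(b^2 - 3*b + 2) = (b - 2)*(b + 4)*(b - 1)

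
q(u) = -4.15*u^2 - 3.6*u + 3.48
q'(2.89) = -27.59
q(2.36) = -28.13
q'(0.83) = -10.49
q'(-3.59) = 26.20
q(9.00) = -365.07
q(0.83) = -2.37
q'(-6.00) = 46.20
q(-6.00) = -124.32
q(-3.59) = -37.08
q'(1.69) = -17.63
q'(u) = -8.3*u - 3.6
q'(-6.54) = 50.68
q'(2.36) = -23.19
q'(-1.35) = 7.60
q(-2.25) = -9.43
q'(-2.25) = 15.08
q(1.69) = -14.46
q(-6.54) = -150.48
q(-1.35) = 0.78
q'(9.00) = -78.30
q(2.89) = -41.59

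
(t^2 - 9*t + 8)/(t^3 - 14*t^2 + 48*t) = (t - 1)/(t*(t - 6))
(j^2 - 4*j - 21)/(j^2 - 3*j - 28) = (j + 3)/(j + 4)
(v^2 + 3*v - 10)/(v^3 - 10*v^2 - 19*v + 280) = (v - 2)/(v^2 - 15*v + 56)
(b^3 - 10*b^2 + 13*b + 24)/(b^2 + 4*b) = (b^3 - 10*b^2 + 13*b + 24)/(b*(b + 4))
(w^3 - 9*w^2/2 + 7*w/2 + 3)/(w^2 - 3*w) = w - 3/2 - 1/w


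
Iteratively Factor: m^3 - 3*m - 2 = (m + 1)*(m^2 - m - 2) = (m + 1)^2*(m - 2)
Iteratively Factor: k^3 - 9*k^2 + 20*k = (k - 4)*(k^2 - 5*k) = k*(k - 4)*(k - 5)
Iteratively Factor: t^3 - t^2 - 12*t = (t)*(t^2 - t - 12) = t*(t + 3)*(t - 4)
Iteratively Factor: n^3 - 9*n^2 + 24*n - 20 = (n - 2)*(n^2 - 7*n + 10) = (n - 5)*(n - 2)*(n - 2)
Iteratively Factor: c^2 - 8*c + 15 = (c - 3)*(c - 5)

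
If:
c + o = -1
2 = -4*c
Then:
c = -1/2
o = -1/2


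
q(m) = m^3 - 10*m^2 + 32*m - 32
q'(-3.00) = 119.00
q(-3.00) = -245.00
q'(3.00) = -1.00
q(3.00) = 1.00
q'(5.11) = 8.14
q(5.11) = 3.83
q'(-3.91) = 156.06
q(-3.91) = -369.78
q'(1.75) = 6.19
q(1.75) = -1.27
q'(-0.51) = 42.98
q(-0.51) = -51.05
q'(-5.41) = 228.00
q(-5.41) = -656.14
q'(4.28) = 1.36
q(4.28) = 0.18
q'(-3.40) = 134.68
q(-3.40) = -295.70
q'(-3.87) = 154.33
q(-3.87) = -363.57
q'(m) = 3*m^2 - 20*m + 32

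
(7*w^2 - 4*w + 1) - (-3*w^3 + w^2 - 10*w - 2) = 3*w^3 + 6*w^2 + 6*w + 3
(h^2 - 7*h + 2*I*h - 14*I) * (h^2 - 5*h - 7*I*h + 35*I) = h^4 - 12*h^3 - 5*I*h^3 + 49*h^2 + 60*I*h^2 - 168*h - 175*I*h + 490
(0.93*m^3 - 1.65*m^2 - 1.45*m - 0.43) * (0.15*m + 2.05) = 0.1395*m^4 + 1.659*m^3 - 3.6*m^2 - 3.037*m - 0.8815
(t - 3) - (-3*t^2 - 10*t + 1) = 3*t^2 + 11*t - 4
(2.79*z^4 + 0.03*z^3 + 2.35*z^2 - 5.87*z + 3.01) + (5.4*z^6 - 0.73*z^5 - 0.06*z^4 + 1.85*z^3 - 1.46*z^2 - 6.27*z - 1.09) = 5.4*z^6 - 0.73*z^5 + 2.73*z^4 + 1.88*z^3 + 0.89*z^2 - 12.14*z + 1.92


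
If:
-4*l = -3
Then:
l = 3/4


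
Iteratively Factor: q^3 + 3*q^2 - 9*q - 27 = (q + 3)*(q^2 - 9) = (q - 3)*(q + 3)*(q + 3)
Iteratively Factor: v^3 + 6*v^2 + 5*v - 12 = (v + 3)*(v^2 + 3*v - 4) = (v + 3)*(v + 4)*(v - 1)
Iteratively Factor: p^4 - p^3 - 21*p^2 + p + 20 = (p + 4)*(p^3 - 5*p^2 - p + 5) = (p - 5)*(p + 4)*(p^2 - 1) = (p - 5)*(p + 1)*(p + 4)*(p - 1)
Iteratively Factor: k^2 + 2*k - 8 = (k - 2)*(k + 4)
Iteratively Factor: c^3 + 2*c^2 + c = (c + 1)*(c^2 + c) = c*(c + 1)*(c + 1)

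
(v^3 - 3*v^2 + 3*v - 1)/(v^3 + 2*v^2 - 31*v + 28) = (v^2 - 2*v + 1)/(v^2 + 3*v - 28)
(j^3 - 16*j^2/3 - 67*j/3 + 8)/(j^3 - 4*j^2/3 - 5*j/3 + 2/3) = (j^2 - 5*j - 24)/(j^2 - j - 2)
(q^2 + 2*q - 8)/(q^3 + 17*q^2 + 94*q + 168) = (q - 2)/(q^2 + 13*q + 42)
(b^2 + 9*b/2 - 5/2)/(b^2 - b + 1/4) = 2*(b + 5)/(2*b - 1)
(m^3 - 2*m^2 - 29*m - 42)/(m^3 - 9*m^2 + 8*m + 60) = (m^2 - 4*m - 21)/(m^2 - 11*m + 30)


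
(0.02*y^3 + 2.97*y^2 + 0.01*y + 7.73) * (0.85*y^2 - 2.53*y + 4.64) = 0.017*y^5 + 2.4739*y^4 - 7.4128*y^3 + 20.326*y^2 - 19.5105*y + 35.8672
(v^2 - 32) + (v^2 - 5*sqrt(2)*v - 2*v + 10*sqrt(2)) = 2*v^2 - 5*sqrt(2)*v - 2*v - 32 + 10*sqrt(2)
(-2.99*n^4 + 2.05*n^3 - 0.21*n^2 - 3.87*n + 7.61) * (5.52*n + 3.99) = -16.5048*n^5 - 0.614100000000002*n^4 + 7.0203*n^3 - 22.2003*n^2 + 26.5659*n + 30.3639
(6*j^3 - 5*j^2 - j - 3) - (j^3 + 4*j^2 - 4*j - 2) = 5*j^3 - 9*j^2 + 3*j - 1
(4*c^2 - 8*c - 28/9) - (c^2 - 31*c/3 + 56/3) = 3*c^2 + 7*c/3 - 196/9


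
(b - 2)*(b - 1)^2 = b^3 - 4*b^2 + 5*b - 2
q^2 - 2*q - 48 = (q - 8)*(q + 6)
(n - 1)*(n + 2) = n^2 + n - 2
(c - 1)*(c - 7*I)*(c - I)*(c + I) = c^4 - c^3 - 7*I*c^3 + c^2 + 7*I*c^2 - c - 7*I*c + 7*I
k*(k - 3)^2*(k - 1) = k^4 - 7*k^3 + 15*k^2 - 9*k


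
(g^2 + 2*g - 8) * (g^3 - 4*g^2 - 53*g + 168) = g^5 - 2*g^4 - 69*g^3 + 94*g^2 + 760*g - 1344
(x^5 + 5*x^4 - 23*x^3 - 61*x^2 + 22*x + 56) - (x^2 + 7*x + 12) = x^5 + 5*x^4 - 23*x^3 - 62*x^2 + 15*x + 44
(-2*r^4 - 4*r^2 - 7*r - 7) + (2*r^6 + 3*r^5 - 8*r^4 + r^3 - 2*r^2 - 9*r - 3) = 2*r^6 + 3*r^5 - 10*r^4 + r^3 - 6*r^2 - 16*r - 10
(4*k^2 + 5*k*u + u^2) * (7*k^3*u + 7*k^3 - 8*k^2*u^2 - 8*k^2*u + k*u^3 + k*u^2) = 28*k^5*u + 28*k^5 + 3*k^4*u^2 + 3*k^4*u - 29*k^3*u^3 - 29*k^3*u^2 - 3*k^2*u^4 - 3*k^2*u^3 + k*u^5 + k*u^4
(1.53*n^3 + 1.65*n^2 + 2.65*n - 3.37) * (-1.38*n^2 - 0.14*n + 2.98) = -2.1114*n^5 - 2.4912*n^4 + 0.671400000000001*n^3 + 9.1966*n^2 + 8.3688*n - 10.0426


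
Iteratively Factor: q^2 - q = (q)*(q - 1)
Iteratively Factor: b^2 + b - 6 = (b + 3)*(b - 2)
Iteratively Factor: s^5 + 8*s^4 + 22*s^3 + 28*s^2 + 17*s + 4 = (s + 4)*(s^4 + 4*s^3 + 6*s^2 + 4*s + 1) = (s + 1)*(s + 4)*(s^3 + 3*s^2 + 3*s + 1) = (s + 1)^2*(s + 4)*(s^2 + 2*s + 1) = (s + 1)^3*(s + 4)*(s + 1)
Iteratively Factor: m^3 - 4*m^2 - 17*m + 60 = (m - 3)*(m^2 - m - 20) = (m - 5)*(m - 3)*(m + 4)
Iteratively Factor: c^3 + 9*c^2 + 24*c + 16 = (c + 1)*(c^2 + 8*c + 16) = (c + 1)*(c + 4)*(c + 4)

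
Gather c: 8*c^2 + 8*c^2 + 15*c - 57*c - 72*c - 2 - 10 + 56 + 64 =16*c^2 - 114*c + 108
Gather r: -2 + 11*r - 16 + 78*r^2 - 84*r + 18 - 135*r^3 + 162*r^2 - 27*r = -135*r^3 + 240*r^2 - 100*r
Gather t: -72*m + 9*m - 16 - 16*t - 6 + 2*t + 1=-63*m - 14*t - 21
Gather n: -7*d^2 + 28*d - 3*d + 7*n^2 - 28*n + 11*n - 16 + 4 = -7*d^2 + 25*d + 7*n^2 - 17*n - 12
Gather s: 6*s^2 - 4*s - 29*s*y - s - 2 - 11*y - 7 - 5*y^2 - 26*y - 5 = 6*s^2 + s*(-29*y - 5) - 5*y^2 - 37*y - 14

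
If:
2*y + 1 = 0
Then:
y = -1/2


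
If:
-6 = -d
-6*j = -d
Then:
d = 6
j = 1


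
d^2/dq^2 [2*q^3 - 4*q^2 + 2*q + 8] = 12*q - 8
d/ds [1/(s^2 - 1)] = -2*s/(s^2 - 1)^2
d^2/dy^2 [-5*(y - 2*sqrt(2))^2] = -10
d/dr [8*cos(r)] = -8*sin(r)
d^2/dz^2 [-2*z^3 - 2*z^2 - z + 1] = -12*z - 4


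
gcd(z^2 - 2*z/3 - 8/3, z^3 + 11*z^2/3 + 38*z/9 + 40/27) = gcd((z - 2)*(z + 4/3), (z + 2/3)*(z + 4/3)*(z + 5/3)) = z + 4/3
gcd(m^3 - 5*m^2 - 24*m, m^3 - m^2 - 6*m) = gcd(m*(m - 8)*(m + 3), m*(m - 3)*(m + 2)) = m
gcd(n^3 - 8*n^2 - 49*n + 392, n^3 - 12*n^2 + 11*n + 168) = n^2 - 15*n + 56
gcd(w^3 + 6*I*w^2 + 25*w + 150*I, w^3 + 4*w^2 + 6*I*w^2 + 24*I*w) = w + 6*I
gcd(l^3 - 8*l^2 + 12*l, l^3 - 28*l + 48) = l - 2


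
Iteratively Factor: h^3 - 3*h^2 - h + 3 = (h - 3)*(h^2 - 1) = (h - 3)*(h + 1)*(h - 1)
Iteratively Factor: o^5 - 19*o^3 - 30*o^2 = (o - 5)*(o^4 + 5*o^3 + 6*o^2) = (o - 5)*(o + 2)*(o^3 + 3*o^2) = (o - 5)*(o + 2)*(o + 3)*(o^2) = o*(o - 5)*(o + 2)*(o + 3)*(o)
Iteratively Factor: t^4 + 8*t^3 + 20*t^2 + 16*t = (t + 4)*(t^3 + 4*t^2 + 4*t) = (t + 2)*(t + 4)*(t^2 + 2*t) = t*(t + 2)*(t + 4)*(t + 2)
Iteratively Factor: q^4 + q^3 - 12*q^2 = (q)*(q^3 + q^2 - 12*q) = q^2*(q^2 + q - 12) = q^2*(q - 3)*(q + 4)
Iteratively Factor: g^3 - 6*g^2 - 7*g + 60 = (g - 4)*(g^2 - 2*g - 15) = (g - 4)*(g + 3)*(g - 5)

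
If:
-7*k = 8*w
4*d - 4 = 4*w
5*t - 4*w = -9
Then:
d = w + 1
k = -8*w/7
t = 4*w/5 - 9/5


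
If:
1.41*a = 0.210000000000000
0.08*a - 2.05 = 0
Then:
No Solution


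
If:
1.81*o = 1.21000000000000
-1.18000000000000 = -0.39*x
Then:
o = 0.67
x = 3.03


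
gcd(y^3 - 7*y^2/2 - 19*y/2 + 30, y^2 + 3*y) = y + 3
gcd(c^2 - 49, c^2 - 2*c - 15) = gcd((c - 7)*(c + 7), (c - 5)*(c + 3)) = 1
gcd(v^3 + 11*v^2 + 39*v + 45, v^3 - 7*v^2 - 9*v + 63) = v + 3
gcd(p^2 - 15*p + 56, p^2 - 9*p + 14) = p - 7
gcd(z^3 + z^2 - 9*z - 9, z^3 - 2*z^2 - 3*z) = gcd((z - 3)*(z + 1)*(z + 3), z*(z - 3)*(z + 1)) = z^2 - 2*z - 3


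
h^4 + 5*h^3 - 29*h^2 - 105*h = h*(h - 5)*(h + 3)*(h + 7)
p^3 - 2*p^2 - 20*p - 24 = (p - 6)*(p + 2)^2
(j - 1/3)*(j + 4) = j^2 + 11*j/3 - 4/3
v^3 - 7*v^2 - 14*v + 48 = (v - 8)*(v - 2)*(v + 3)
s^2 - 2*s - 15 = (s - 5)*(s + 3)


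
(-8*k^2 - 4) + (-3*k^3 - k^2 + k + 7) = -3*k^3 - 9*k^2 + k + 3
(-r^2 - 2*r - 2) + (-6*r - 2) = -r^2 - 8*r - 4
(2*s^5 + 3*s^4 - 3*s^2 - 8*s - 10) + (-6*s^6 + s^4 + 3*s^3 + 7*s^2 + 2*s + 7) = -6*s^6 + 2*s^5 + 4*s^4 + 3*s^3 + 4*s^2 - 6*s - 3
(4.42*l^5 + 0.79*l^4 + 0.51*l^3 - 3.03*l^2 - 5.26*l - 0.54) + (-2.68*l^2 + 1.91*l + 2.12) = 4.42*l^5 + 0.79*l^4 + 0.51*l^3 - 5.71*l^2 - 3.35*l + 1.58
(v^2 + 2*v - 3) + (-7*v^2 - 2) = -6*v^2 + 2*v - 5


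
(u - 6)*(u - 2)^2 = u^3 - 10*u^2 + 28*u - 24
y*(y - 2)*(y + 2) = y^3 - 4*y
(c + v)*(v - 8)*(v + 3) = c*v^2 - 5*c*v - 24*c + v^3 - 5*v^2 - 24*v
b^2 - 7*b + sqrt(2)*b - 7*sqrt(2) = (b - 7)*(b + sqrt(2))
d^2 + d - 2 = (d - 1)*(d + 2)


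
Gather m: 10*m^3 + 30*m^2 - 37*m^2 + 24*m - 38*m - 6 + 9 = 10*m^3 - 7*m^2 - 14*m + 3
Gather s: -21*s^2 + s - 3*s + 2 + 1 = -21*s^2 - 2*s + 3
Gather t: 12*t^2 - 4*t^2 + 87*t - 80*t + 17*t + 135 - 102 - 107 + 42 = 8*t^2 + 24*t - 32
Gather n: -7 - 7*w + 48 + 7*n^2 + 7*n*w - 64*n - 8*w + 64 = 7*n^2 + n*(7*w - 64) - 15*w + 105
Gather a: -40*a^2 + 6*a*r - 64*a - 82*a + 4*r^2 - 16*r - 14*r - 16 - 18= -40*a^2 + a*(6*r - 146) + 4*r^2 - 30*r - 34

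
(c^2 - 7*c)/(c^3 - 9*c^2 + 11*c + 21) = c/(c^2 - 2*c - 3)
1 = 1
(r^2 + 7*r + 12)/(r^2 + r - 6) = (r + 4)/(r - 2)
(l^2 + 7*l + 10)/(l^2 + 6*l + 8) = (l + 5)/(l + 4)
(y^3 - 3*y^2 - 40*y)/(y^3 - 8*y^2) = (y + 5)/y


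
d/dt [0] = 0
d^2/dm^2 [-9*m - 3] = 0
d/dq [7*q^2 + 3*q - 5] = 14*q + 3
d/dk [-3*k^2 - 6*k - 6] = -6*k - 6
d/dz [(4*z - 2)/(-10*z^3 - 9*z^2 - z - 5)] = 2*(40*z^3 - 12*z^2 - 18*z - 11)/(100*z^6 + 180*z^5 + 101*z^4 + 118*z^3 + 91*z^2 + 10*z + 25)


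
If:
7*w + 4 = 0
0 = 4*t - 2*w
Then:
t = -2/7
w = -4/7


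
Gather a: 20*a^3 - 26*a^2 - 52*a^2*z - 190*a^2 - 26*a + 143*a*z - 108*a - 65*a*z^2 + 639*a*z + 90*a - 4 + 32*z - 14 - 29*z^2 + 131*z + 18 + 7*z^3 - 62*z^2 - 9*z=20*a^3 + a^2*(-52*z - 216) + a*(-65*z^2 + 782*z - 44) + 7*z^3 - 91*z^2 + 154*z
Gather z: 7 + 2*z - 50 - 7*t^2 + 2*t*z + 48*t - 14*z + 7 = -7*t^2 + 48*t + z*(2*t - 12) - 36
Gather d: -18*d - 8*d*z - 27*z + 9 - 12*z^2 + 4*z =d*(-8*z - 18) - 12*z^2 - 23*z + 9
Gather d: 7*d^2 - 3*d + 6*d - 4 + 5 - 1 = 7*d^2 + 3*d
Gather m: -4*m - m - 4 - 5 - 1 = -5*m - 10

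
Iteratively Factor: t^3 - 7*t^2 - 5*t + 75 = (t - 5)*(t^2 - 2*t - 15) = (t - 5)*(t + 3)*(t - 5)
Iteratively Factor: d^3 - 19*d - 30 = (d + 2)*(d^2 - 2*d - 15) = (d + 2)*(d + 3)*(d - 5)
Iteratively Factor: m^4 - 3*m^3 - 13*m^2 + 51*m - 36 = (m + 4)*(m^3 - 7*m^2 + 15*m - 9) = (m - 3)*(m + 4)*(m^2 - 4*m + 3) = (m - 3)^2*(m + 4)*(m - 1)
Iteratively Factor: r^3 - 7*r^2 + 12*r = (r)*(r^2 - 7*r + 12) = r*(r - 4)*(r - 3)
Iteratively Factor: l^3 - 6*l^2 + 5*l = (l)*(l^2 - 6*l + 5) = l*(l - 1)*(l - 5)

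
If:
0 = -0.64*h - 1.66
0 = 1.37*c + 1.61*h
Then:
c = 3.05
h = -2.59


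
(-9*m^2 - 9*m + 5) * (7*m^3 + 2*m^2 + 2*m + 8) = -63*m^5 - 81*m^4 - m^3 - 80*m^2 - 62*m + 40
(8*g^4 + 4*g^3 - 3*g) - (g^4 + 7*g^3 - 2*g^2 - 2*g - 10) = 7*g^4 - 3*g^3 + 2*g^2 - g + 10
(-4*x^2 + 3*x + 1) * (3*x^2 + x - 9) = -12*x^4 + 5*x^3 + 42*x^2 - 26*x - 9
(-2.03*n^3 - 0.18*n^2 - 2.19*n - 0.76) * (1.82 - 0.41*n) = 0.8323*n^4 - 3.6208*n^3 + 0.5703*n^2 - 3.6742*n - 1.3832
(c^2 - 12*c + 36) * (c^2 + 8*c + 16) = c^4 - 4*c^3 - 44*c^2 + 96*c + 576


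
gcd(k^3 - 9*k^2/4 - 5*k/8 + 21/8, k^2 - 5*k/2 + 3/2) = k - 3/2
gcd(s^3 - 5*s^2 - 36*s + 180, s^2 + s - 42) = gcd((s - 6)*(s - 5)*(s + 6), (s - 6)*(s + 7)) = s - 6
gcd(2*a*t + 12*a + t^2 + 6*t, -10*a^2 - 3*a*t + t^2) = 2*a + t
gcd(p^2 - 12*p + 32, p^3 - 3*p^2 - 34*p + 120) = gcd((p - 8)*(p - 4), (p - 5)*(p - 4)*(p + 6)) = p - 4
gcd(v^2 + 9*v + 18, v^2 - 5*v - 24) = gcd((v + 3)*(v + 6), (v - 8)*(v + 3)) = v + 3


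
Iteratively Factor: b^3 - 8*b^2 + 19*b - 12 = (b - 4)*(b^2 - 4*b + 3) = (b - 4)*(b - 3)*(b - 1)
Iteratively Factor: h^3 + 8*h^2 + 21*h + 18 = (h + 2)*(h^2 + 6*h + 9) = (h + 2)*(h + 3)*(h + 3)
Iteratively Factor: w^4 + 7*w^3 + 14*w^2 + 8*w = (w + 1)*(w^3 + 6*w^2 + 8*w) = (w + 1)*(w + 2)*(w^2 + 4*w) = w*(w + 1)*(w + 2)*(w + 4)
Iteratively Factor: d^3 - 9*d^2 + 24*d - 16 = (d - 1)*(d^2 - 8*d + 16) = (d - 4)*(d - 1)*(d - 4)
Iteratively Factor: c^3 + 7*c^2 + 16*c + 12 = (c + 3)*(c^2 + 4*c + 4) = (c + 2)*(c + 3)*(c + 2)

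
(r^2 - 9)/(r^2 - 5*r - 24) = (r - 3)/(r - 8)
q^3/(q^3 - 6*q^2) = q/(q - 6)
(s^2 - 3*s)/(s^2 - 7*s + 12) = s/(s - 4)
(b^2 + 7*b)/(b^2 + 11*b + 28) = b/(b + 4)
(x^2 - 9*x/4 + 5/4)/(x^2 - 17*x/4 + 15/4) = (x - 1)/(x - 3)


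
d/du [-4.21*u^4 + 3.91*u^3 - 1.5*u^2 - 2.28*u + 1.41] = -16.84*u^3 + 11.73*u^2 - 3.0*u - 2.28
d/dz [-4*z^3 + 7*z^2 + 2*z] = -12*z^2 + 14*z + 2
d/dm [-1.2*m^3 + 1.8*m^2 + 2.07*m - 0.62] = -3.6*m^2 + 3.6*m + 2.07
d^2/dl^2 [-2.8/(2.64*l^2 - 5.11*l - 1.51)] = (-39.02976*l^2 + 75.54624*l + 2.8*(5.28*l - 5.11)*(10.56*l - 10.22) + 22.32384)/(-2.64*l^2 + 5.11*l + 1.51)^3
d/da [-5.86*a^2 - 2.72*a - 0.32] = -11.72*a - 2.72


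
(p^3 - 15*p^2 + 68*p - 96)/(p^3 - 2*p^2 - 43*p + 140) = (p^2 - 11*p + 24)/(p^2 + 2*p - 35)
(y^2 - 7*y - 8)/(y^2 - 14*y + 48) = (y + 1)/(y - 6)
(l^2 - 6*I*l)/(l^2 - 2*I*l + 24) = l/(l + 4*I)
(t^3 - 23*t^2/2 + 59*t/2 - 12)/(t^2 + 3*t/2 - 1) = (t^2 - 11*t + 24)/(t + 2)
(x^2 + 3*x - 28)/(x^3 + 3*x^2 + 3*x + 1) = (x^2 + 3*x - 28)/(x^3 + 3*x^2 + 3*x + 1)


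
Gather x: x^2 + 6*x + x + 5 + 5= x^2 + 7*x + 10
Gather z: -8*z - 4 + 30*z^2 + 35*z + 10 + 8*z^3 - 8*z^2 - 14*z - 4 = 8*z^3 + 22*z^2 + 13*z + 2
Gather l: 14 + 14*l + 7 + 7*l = 21*l + 21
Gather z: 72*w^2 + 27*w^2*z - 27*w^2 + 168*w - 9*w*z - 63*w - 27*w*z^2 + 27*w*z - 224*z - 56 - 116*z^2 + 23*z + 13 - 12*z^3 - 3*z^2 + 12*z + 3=45*w^2 + 105*w - 12*z^3 + z^2*(-27*w - 119) + z*(27*w^2 + 18*w - 189) - 40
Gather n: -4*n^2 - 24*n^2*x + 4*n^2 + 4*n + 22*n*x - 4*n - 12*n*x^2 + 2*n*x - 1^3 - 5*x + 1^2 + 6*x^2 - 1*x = -24*n^2*x + n*(-12*x^2 + 24*x) + 6*x^2 - 6*x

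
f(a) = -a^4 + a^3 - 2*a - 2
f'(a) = -4*a^3 + 3*a^2 - 2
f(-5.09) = -794.92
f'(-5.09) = 603.21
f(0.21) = -2.41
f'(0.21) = -1.90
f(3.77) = -157.96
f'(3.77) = -173.69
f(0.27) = -2.53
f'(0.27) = -1.86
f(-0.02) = -1.96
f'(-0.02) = -2.00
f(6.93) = -1989.44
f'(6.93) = -1189.18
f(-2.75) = -74.49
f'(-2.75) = 103.88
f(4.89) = -466.64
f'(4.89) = -397.98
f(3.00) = -62.00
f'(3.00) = -83.00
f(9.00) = -5852.00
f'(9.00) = -2675.00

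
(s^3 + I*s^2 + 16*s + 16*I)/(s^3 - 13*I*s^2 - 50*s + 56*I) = (s^2 + 5*I*s - 4)/(s^2 - 9*I*s - 14)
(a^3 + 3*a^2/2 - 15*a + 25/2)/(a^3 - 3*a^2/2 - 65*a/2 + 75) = (a^2 + 4*a - 5)/(a^2 + a - 30)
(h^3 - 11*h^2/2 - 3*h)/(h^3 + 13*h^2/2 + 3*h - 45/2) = h*(2*h^2 - 11*h - 6)/(2*h^3 + 13*h^2 + 6*h - 45)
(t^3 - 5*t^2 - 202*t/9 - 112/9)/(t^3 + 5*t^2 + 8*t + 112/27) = 3*(3*t^2 - 22*t - 16)/(9*t^2 + 24*t + 16)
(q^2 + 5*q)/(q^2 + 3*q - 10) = q/(q - 2)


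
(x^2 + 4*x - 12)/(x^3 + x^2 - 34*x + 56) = (x + 6)/(x^2 + 3*x - 28)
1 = 1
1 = 1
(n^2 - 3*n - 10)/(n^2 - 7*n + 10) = (n + 2)/(n - 2)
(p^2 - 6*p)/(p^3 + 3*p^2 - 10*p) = (p - 6)/(p^2 + 3*p - 10)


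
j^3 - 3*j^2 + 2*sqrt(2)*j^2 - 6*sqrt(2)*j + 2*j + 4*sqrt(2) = (j - 2)*(j - 1)*(j + 2*sqrt(2))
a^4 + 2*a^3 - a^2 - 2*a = a*(a - 1)*(a + 1)*(a + 2)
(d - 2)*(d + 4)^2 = d^3 + 6*d^2 - 32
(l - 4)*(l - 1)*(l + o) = l^3 + l^2*o - 5*l^2 - 5*l*o + 4*l + 4*o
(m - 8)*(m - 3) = m^2 - 11*m + 24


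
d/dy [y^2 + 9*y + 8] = 2*y + 9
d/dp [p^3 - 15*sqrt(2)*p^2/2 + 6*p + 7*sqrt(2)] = 3*p^2 - 15*sqrt(2)*p + 6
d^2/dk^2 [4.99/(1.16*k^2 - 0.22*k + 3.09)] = (-13.429088*k^2 + 2.546896*k + 4.99*(2.32*k - 0.22)*(4.64*k - 0.44) - 35.772312)/(1.16*k^2 - 0.22*k + 3.09)^3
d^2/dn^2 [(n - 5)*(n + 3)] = 2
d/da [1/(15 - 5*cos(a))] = -sin(a)/(5*(cos(a) - 3)^2)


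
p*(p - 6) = p^2 - 6*p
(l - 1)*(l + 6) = l^2 + 5*l - 6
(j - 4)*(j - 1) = j^2 - 5*j + 4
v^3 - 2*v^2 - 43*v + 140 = (v - 5)*(v - 4)*(v + 7)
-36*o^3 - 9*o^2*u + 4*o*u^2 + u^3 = (-3*o + u)*(3*o + u)*(4*o + u)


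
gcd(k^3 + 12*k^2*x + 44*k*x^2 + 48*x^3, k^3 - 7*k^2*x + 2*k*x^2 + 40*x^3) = k + 2*x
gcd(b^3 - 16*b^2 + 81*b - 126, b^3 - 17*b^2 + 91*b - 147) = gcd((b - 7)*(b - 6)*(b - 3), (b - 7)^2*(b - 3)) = b^2 - 10*b + 21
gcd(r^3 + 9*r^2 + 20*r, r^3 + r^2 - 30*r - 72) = r + 4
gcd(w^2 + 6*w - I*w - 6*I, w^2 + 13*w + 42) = w + 6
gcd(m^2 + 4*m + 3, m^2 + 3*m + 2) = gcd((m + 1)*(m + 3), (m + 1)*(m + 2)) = m + 1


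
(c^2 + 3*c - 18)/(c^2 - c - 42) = (c - 3)/(c - 7)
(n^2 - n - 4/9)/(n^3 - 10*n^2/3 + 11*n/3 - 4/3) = (n + 1/3)/(n^2 - 2*n + 1)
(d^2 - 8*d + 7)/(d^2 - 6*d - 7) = (d - 1)/(d + 1)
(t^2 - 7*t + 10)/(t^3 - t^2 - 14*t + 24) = (t - 5)/(t^2 + t - 12)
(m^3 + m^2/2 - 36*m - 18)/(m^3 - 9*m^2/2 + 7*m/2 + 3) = (m^2 - 36)/(m^2 - 5*m + 6)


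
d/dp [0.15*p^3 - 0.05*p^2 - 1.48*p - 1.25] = 0.45*p^2 - 0.1*p - 1.48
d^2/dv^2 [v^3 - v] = 6*v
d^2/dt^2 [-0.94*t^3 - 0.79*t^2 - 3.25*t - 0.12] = -5.64*t - 1.58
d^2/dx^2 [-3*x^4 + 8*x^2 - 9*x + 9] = 16 - 36*x^2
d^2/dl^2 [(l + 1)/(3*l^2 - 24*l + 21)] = 2*((7 - 3*l)*(l^2 - 8*l + 7) + 4*(l - 4)^2*(l + 1))/(3*(l^2 - 8*l + 7)^3)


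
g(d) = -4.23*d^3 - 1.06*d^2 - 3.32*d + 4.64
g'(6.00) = -472.88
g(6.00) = -967.12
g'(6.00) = -472.88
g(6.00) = -967.12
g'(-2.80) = -96.87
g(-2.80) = 98.48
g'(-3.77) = -175.69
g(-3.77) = 228.75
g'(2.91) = -116.95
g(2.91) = -118.23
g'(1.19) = -23.81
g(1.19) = -7.94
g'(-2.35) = -68.42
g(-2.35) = 61.48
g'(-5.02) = -312.47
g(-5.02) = 529.71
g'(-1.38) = -24.56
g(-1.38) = 18.32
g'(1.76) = -46.36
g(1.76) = -27.55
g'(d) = -12.69*d^2 - 2.12*d - 3.32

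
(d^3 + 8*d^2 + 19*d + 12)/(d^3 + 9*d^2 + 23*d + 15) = (d + 4)/(d + 5)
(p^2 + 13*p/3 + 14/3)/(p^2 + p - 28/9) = 3*(p + 2)/(3*p - 4)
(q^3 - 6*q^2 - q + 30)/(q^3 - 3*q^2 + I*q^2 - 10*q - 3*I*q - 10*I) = (q - 3)/(q + I)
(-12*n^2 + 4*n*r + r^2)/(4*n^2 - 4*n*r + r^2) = (6*n + r)/(-2*n + r)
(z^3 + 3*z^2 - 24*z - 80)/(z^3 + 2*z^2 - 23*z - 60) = (z + 4)/(z + 3)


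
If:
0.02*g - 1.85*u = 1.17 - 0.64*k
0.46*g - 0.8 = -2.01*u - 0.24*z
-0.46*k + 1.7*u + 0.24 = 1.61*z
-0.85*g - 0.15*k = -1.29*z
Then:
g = -1.01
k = 3.76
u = 0.66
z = -0.23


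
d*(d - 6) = d^2 - 6*d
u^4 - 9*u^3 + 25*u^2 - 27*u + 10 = (u - 5)*(u - 2)*(u - 1)^2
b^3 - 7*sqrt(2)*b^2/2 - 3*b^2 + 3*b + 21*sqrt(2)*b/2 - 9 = (b - 3)*(b - 3*sqrt(2))*(b - sqrt(2)/2)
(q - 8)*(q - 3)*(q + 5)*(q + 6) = q^4 - 67*q^2 - 66*q + 720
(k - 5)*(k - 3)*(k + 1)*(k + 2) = k^4 - 5*k^3 - 7*k^2 + 29*k + 30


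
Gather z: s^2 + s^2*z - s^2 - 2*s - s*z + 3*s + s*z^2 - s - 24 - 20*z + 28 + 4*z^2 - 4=z^2*(s + 4) + z*(s^2 - s - 20)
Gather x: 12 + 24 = 36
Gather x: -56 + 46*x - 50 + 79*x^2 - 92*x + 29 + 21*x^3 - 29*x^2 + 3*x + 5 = 21*x^3 + 50*x^2 - 43*x - 72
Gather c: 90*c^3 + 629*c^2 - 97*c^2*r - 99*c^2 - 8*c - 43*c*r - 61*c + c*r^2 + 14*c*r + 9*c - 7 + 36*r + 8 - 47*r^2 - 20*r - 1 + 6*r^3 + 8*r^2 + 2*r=90*c^3 + c^2*(530 - 97*r) + c*(r^2 - 29*r - 60) + 6*r^3 - 39*r^2 + 18*r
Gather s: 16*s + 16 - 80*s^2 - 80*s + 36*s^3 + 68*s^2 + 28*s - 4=36*s^3 - 12*s^2 - 36*s + 12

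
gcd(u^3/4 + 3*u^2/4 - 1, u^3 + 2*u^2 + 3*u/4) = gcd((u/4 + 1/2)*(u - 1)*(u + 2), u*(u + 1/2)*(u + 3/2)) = 1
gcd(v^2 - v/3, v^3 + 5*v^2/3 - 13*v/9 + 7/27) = v - 1/3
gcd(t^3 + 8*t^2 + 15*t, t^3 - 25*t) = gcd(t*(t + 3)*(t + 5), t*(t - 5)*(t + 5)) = t^2 + 5*t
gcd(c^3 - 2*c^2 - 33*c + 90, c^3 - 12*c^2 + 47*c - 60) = c^2 - 8*c + 15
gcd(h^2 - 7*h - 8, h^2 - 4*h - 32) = h - 8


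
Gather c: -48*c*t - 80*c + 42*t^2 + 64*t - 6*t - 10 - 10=c*(-48*t - 80) + 42*t^2 + 58*t - 20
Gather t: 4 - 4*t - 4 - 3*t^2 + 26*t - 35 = -3*t^2 + 22*t - 35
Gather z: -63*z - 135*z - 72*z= -270*z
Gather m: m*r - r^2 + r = m*r - r^2 + r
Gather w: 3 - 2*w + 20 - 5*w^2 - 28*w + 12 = -5*w^2 - 30*w + 35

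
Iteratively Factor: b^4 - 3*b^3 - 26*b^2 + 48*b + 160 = (b + 4)*(b^3 - 7*b^2 + 2*b + 40) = (b + 2)*(b + 4)*(b^2 - 9*b + 20) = (b - 4)*(b + 2)*(b + 4)*(b - 5)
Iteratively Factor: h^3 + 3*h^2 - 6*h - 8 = (h + 4)*(h^2 - h - 2) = (h + 1)*(h + 4)*(h - 2)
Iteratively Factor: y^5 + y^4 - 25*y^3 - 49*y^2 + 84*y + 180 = (y + 2)*(y^4 - y^3 - 23*y^2 - 3*y + 90) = (y + 2)*(y + 3)*(y^3 - 4*y^2 - 11*y + 30) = (y - 5)*(y + 2)*(y + 3)*(y^2 + y - 6) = (y - 5)*(y + 2)*(y + 3)^2*(y - 2)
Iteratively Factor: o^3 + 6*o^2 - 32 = (o + 4)*(o^2 + 2*o - 8) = (o - 2)*(o + 4)*(o + 4)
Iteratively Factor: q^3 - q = (q + 1)*(q^2 - q) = q*(q + 1)*(q - 1)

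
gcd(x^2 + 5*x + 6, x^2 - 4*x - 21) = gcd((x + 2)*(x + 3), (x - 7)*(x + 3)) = x + 3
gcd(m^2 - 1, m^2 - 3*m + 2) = m - 1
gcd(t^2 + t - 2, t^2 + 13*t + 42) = 1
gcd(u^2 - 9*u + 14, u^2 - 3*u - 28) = u - 7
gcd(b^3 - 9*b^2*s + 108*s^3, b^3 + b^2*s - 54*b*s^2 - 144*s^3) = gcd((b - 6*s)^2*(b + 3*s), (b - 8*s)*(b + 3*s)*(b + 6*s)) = b + 3*s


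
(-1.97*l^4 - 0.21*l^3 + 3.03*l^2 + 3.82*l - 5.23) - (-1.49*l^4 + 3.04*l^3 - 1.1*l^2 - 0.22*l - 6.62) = -0.48*l^4 - 3.25*l^3 + 4.13*l^2 + 4.04*l + 1.39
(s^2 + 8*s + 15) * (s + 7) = s^3 + 15*s^2 + 71*s + 105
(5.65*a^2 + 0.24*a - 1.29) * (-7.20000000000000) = -40.68*a^2 - 1.728*a + 9.288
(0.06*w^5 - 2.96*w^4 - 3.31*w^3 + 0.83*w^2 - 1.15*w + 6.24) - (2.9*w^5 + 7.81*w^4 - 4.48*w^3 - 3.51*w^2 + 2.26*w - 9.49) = -2.84*w^5 - 10.77*w^4 + 1.17*w^3 + 4.34*w^2 - 3.41*w + 15.73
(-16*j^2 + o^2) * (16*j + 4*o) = -256*j^3 - 64*j^2*o + 16*j*o^2 + 4*o^3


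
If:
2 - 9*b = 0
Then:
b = 2/9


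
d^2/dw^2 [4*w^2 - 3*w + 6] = 8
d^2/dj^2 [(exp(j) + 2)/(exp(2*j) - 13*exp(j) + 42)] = (exp(4*j) + 21*exp(3*j) - 330*exp(2*j) + 548*exp(j) + 2856)*exp(j)/(exp(6*j) - 39*exp(5*j) + 633*exp(4*j) - 5473*exp(3*j) + 26586*exp(2*j) - 68796*exp(j) + 74088)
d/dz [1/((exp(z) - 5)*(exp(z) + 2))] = (3 - 2*exp(z))*exp(z)/(exp(4*z) - 6*exp(3*z) - 11*exp(2*z) + 60*exp(z) + 100)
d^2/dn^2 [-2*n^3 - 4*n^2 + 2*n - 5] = -12*n - 8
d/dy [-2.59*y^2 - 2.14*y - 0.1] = -5.18*y - 2.14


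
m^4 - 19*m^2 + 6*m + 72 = (m - 3)^2*(m + 2)*(m + 4)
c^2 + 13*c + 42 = (c + 6)*(c + 7)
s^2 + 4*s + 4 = (s + 2)^2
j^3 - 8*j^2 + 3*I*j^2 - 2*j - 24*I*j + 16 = (j - 8)*(j + I)*(j + 2*I)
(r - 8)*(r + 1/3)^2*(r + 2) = r^4 - 16*r^3/3 - 179*r^2/9 - 34*r/3 - 16/9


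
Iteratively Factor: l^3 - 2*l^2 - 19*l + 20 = (l + 4)*(l^2 - 6*l + 5) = (l - 5)*(l + 4)*(l - 1)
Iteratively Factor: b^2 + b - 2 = (b - 1)*(b + 2)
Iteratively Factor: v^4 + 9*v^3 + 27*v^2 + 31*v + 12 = (v + 3)*(v^3 + 6*v^2 + 9*v + 4) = (v + 1)*(v + 3)*(v^2 + 5*v + 4) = (v + 1)^2*(v + 3)*(v + 4)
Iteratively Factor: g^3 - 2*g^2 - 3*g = (g - 3)*(g^2 + g) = (g - 3)*(g + 1)*(g)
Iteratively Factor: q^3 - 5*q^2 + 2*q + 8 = (q + 1)*(q^2 - 6*q + 8) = (q - 2)*(q + 1)*(q - 4)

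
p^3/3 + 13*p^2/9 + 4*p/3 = p*(p/3 + 1)*(p + 4/3)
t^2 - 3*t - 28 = (t - 7)*(t + 4)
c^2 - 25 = (c - 5)*(c + 5)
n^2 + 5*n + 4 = (n + 1)*(n + 4)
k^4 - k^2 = k^2*(k - 1)*(k + 1)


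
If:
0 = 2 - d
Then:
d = 2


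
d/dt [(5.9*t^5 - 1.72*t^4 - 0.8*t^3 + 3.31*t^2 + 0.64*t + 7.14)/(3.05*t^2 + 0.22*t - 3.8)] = (53.985*t^6 - 5.3*t^5 - 115.6752*t^4 + 25.792*t^3 + 7.8962*t^2 - 68.71*t - 4.0028)/(9.3025*t^4 + 1.342*t^3 - 23.1316*t^2 - 1.672*t + 14.44)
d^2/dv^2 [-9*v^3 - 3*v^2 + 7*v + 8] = -54*v - 6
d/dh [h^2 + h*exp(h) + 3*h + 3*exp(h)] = h*exp(h) + 2*h + 4*exp(h) + 3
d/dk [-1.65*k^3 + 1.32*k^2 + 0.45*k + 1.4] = -4.95*k^2 + 2.64*k + 0.45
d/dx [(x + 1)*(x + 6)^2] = (x + 6)*(3*x + 8)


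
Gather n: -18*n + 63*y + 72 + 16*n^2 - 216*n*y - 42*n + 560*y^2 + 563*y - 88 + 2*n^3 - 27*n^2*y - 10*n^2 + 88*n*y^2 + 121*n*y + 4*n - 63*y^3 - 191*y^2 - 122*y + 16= 2*n^3 + n^2*(6 - 27*y) + n*(88*y^2 - 95*y - 56) - 63*y^3 + 369*y^2 + 504*y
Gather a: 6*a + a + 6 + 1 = 7*a + 7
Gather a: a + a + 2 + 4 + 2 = 2*a + 8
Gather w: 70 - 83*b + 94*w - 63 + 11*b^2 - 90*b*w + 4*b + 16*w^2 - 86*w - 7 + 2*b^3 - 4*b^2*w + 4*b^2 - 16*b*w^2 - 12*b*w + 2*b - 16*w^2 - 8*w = 2*b^3 + 15*b^2 - 16*b*w^2 - 77*b + w*(-4*b^2 - 102*b)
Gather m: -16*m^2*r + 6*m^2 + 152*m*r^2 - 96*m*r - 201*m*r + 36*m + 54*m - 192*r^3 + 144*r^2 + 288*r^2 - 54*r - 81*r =m^2*(6 - 16*r) + m*(152*r^2 - 297*r + 90) - 192*r^3 + 432*r^2 - 135*r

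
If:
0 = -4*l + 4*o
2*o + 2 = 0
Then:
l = -1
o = -1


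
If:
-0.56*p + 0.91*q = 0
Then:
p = 1.625*q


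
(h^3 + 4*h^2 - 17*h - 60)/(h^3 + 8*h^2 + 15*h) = (h - 4)/h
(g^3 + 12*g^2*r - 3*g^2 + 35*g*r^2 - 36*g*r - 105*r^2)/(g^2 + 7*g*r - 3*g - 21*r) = g + 5*r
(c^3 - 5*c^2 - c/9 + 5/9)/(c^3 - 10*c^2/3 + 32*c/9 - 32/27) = 3*(9*c^3 - 45*c^2 - c + 5)/(27*c^3 - 90*c^2 + 96*c - 32)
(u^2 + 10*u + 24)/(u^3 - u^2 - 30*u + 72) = (u + 4)/(u^2 - 7*u + 12)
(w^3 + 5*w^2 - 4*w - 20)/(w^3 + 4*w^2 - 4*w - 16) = (w + 5)/(w + 4)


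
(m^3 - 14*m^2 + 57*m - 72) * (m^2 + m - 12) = m^5 - 13*m^4 + 31*m^3 + 153*m^2 - 756*m + 864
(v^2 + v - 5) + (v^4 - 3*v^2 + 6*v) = v^4 - 2*v^2 + 7*v - 5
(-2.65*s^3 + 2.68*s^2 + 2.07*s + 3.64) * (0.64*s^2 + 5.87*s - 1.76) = -1.696*s^5 - 13.8403*s^4 + 21.7204*s^3 + 9.7637*s^2 + 17.7236*s - 6.4064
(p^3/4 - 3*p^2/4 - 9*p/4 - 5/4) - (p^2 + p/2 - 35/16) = p^3/4 - 7*p^2/4 - 11*p/4 + 15/16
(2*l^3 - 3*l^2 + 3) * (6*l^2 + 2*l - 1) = 12*l^5 - 14*l^4 - 8*l^3 + 21*l^2 + 6*l - 3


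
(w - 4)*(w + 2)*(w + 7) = w^3 + 5*w^2 - 22*w - 56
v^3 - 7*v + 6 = (v - 2)*(v - 1)*(v + 3)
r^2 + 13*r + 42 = (r + 6)*(r + 7)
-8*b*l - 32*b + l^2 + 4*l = (-8*b + l)*(l + 4)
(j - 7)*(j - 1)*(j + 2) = j^3 - 6*j^2 - 9*j + 14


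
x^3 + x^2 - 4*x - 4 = (x - 2)*(x + 1)*(x + 2)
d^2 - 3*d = d*(d - 3)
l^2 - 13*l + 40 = (l - 8)*(l - 5)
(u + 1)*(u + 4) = u^2 + 5*u + 4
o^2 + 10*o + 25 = (o + 5)^2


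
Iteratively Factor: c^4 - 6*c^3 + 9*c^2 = (c)*(c^3 - 6*c^2 + 9*c) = c^2*(c^2 - 6*c + 9) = c^2*(c - 3)*(c - 3)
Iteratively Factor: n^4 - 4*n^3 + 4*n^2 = (n)*(n^3 - 4*n^2 + 4*n) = n^2*(n^2 - 4*n + 4) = n^2*(n - 2)*(n - 2)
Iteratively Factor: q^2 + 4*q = (q + 4)*(q)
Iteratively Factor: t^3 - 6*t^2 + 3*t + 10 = (t - 5)*(t^2 - t - 2) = (t - 5)*(t + 1)*(t - 2)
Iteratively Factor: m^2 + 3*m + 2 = (m + 2)*(m + 1)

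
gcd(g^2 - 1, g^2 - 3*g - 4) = g + 1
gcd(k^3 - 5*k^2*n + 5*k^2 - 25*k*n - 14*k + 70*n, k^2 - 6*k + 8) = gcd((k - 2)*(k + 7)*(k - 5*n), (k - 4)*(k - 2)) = k - 2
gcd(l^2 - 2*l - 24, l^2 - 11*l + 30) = l - 6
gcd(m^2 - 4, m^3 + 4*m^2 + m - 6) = m + 2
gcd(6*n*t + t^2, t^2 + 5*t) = t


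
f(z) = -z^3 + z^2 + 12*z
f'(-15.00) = -693.00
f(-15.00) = 3420.00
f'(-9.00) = -249.00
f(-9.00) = 702.00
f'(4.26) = -33.92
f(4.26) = -8.04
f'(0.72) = 11.88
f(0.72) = 8.79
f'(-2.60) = -13.48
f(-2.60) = -6.86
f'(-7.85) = -188.57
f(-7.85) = 451.16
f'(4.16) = -31.60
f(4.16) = -4.77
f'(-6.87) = -143.33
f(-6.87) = 289.00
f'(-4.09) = -46.36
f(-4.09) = 36.07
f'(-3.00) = -21.00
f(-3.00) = 0.00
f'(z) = -3*z^2 + 2*z + 12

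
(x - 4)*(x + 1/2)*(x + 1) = x^3 - 5*x^2/2 - 11*x/2 - 2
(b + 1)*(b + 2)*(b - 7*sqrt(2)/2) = b^3 - 7*sqrt(2)*b^2/2 + 3*b^2 - 21*sqrt(2)*b/2 + 2*b - 7*sqrt(2)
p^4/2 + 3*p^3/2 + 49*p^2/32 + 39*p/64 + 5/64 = (p/2 + 1/4)*(p + 1/4)*(p + 1)*(p + 5/4)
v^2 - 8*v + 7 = (v - 7)*(v - 1)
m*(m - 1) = m^2 - m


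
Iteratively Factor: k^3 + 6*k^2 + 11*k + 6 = (k + 1)*(k^2 + 5*k + 6) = (k + 1)*(k + 3)*(k + 2)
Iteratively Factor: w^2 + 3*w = (w + 3)*(w)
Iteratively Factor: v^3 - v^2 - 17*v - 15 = (v + 1)*(v^2 - 2*v - 15) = (v + 1)*(v + 3)*(v - 5)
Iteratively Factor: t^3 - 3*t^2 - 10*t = (t)*(t^2 - 3*t - 10) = t*(t + 2)*(t - 5)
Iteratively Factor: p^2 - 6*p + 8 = (p - 4)*(p - 2)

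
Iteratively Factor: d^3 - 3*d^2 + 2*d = (d - 1)*(d^2 - 2*d) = d*(d - 1)*(d - 2)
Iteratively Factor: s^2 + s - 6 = (s - 2)*(s + 3)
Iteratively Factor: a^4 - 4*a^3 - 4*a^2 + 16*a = (a - 4)*(a^3 - 4*a) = a*(a - 4)*(a^2 - 4) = a*(a - 4)*(a + 2)*(a - 2)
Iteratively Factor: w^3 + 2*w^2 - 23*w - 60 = (w + 3)*(w^2 - w - 20) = (w - 5)*(w + 3)*(w + 4)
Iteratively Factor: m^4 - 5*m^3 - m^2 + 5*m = (m - 5)*(m^3 - m) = m*(m - 5)*(m^2 - 1) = m*(m - 5)*(m - 1)*(m + 1)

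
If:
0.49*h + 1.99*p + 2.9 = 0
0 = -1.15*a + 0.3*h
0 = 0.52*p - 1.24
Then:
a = -4.07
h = -15.60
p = 2.38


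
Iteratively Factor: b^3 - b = (b)*(b^2 - 1) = b*(b + 1)*(b - 1)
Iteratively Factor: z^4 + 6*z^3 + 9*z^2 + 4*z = (z + 1)*(z^3 + 5*z^2 + 4*z) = z*(z + 1)*(z^2 + 5*z + 4) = z*(z + 1)^2*(z + 4)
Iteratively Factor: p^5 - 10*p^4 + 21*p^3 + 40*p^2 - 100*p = (p)*(p^4 - 10*p^3 + 21*p^2 + 40*p - 100) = p*(p + 2)*(p^3 - 12*p^2 + 45*p - 50) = p*(p - 5)*(p + 2)*(p^2 - 7*p + 10) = p*(p - 5)*(p - 2)*(p + 2)*(p - 5)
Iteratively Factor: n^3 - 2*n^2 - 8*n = (n - 4)*(n^2 + 2*n) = n*(n - 4)*(n + 2)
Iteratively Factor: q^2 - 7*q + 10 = (q - 2)*(q - 5)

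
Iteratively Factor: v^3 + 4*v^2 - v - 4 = (v + 1)*(v^2 + 3*v - 4) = (v + 1)*(v + 4)*(v - 1)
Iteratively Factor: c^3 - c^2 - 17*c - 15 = (c + 3)*(c^2 - 4*c - 5) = (c - 5)*(c + 3)*(c + 1)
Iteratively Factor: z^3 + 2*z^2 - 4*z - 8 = (z + 2)*(z^2 - 4) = (z + 2)^2*(z - 2)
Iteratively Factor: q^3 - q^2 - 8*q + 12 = (q + 3)*(q^2 - 4*q + 4) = (q - 2)*(q + 3)*(q - 2)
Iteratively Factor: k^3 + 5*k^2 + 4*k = (k + 1)*(k^2 + 4*k) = k*(k + 1)*(k + 4)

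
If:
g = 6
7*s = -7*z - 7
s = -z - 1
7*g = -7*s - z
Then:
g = 6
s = -41/6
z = 35/6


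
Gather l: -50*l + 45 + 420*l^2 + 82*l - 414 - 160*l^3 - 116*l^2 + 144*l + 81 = -160*l^3 + 304*l^2 + 176*l - 288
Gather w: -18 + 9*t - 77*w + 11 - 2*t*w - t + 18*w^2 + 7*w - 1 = 8*t + 18*w^2 + w*(-2*t - 70) - 8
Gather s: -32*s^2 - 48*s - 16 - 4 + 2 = -32*s^2 - 48*s - 18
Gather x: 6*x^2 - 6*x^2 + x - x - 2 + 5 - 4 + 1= 0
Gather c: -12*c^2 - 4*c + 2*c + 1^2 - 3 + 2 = -12*c^2 - 2*c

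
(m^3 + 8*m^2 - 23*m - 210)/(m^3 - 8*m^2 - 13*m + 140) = (m^2 + 13*m + 42)/(m^2 - 3*m - 28)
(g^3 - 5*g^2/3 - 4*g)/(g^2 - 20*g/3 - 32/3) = g*(g - 3)/(g - 8)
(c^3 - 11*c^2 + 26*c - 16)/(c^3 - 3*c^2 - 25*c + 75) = (c^3 - 11*c^2 + 26*c - 16)/(c^3 - 3*c^2 - 25*c + 75)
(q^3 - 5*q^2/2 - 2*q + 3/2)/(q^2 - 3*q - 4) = (2*q^2 - 7*q + 3)/(2*(q - 4))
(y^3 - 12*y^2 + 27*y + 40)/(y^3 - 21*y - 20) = (y - 8)/(y + 4)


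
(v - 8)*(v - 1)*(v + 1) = v^3 - 8*v^2 - v + 8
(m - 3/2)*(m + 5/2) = m^2 + m - 15/4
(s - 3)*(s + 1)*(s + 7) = s^3 + 5*s^2 - 17*s - 21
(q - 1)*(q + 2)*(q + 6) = q^3 + 7*q^2 + 4*q - 12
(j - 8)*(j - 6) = j^2 - 14*j + 48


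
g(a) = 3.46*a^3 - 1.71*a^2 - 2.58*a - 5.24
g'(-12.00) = 1533.18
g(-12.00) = -6199.40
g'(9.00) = 807.42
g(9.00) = 2355.37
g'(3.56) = 116.80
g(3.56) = 120.01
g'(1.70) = 21.60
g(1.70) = 2.43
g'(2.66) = 61.77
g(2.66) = 40.92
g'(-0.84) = 7.62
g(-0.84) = -6.33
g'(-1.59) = 29.10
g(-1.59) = -19.37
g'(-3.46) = 133.52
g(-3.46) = -160.10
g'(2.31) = 44.91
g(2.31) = 22.32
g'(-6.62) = 474.96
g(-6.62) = -1066.91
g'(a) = 10.38*a^2 - 3.42*a - 2.58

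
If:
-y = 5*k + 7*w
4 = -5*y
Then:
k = 4/25 - 7*w/5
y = -4/5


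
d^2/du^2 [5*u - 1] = 0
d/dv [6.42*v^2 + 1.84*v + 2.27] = 12.84*v + 1.84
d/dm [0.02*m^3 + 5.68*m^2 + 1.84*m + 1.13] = 0.06*m^2 + 11.36*m + 1.84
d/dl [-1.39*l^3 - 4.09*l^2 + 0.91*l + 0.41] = -4.17*l^2 - 8.18*l + 0.91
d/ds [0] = 0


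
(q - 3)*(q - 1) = q^2 - 4*q + 3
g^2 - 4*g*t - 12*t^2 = (g - 6*t)*(g + 2*t)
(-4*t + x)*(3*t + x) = -12*t^2 - t*x + x^2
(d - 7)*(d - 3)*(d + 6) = d^3 - 4*d^2 - 39*d + 126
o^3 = o^3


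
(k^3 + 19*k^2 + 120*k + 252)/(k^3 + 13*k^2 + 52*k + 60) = (k^2 + 13*k + 42)/(k^2 + 7*k + 10)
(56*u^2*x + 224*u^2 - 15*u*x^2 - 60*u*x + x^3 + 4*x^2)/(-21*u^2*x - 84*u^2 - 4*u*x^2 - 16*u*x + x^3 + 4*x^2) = (-8*u + x)/(3*u + x)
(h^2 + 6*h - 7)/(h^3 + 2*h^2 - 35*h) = (h - 1)/(h*(h - 5))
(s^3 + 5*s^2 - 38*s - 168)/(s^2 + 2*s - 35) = (s^2 - 2*s - 24)/(s - 5)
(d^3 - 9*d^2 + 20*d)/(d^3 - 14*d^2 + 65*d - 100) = d/(d - 5)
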